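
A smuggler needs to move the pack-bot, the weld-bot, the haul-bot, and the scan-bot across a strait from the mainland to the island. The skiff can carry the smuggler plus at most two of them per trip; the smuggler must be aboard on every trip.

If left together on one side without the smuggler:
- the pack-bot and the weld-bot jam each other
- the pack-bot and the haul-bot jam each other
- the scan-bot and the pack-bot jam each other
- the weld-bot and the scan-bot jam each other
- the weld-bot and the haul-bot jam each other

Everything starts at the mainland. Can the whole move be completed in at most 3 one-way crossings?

No

Counting alone: the smuggler can take at most 2 across per trip to the island, so moving all 4 needs at least 2 loaded trips out, with a return between consecutive ones — at least 3 crossings.
The safety rule pushes this higher. Following every safe sequence of crossings, the most of the 4 that can be at the island as the skiff arrives there on crossing 3 is 3 — never all 4.
So the move cannot be finished within 3 crossings. (The shortest complete plan takes 5:)
1. Smuggler goes to the island with the pack-bot and the weld-bot.  [the mainland: the haul-bot, the scan-bot | the island: the pack-bot, the weld-bot]
2. Smuggler goes back to the mainland with the pack-bot.  [the mainland: the haul-bot, the pack-bot, the scan-bot | the island: the weld-bot]
3. Smuggler goes to the island with the haul-bot and the scan-bot.  [the mainland: the pack-bot | the island: the haul-bot, the scan-bot, the weld-bot]
4. Smuggler goes back to the mainland with the weld-bot.  [the mainland: the pack-bot, the weld-bot | the island: the haul-bot, the scan-bot]
5. Smuggler goes to the island with the pack-bot and the weld-bot.  [the mainland: — | the island: the haul-bot, the pack-bot, the scan-bot, the weld-bot]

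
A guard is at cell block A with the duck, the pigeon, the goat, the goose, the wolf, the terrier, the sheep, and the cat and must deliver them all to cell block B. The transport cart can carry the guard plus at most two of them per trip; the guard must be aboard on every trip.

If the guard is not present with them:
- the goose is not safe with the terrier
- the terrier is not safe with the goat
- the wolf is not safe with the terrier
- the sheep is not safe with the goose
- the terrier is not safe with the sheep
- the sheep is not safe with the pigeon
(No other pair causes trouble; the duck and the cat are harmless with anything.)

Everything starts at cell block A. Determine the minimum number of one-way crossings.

13

Counting alone: the guard can take at most 2 across per trip to cell block B, so moving all 8 needs at least 4 loaded trips out, with a return between consecutive ones — at least 7 crossings.
The safety rule pushes this higher. Following every safe sequence of crossings, the most of the 8 that can be at cell block B as the transport cart arrives there on crossings 7, 9, 11 is 5, 6, 7 respectively — never all 8.
So no plan with fewer than 13 crossings exists, and this one achieves 13:
1. Guard goes to cell block B with the sheep and the terrier.  [cell block A: the cat, the duck, the goat, the goose, the pigeon, the wolf | cell block B: the sheep, the terrier]
2. Guard goes back to cell block A with the terrier.  [cell block A: the cat, the duck, the goat, the goose, the pigeon, the terrier, the wolf | cell block B: the sheep]
3. Guard goes to cell block B with the duck and the terrier.  [cell block A: the cat, the goat, the goose, the pigeon, the wolf | cell block B: the duck, the sheep, the terrier]
4. Guard goes back to cell block A with the terrier.  [cell block A: the cat, the goat, the goose, the pigeon, the terrier, the wolf | cell block B: the duck, the sheep]
5. Guard goes to cell block B with the pigeon and the terrier.  [cell block A: the cat, the goat, the goose, the wolf | cell block B: the duck, the pigeon, the sheep, the terrier]
6. Guard goes back to cell block A with the sheep.  [cell block A: the cat, the goat, the goose, the sheep, the wolf | cell block B: the duck, the pigeon, the terrier]
7. Guard goes to cell block B with the goat and the goose.  [cell block A: the cat, the sheep, the wolf | cell block B: the duck, the goat, the goose, the pigeon, the terrier]
8. Guard goes back to cell block A with the terrier.  [cell block A: the cat, the sheep, the terrier, the wolf | cell block B: the duck, the goat, the goose, the pigeon]
9. Guard goes to cell block B with the terrier and the wolf.  [cell block A: the cat, the sheep | cell block B: the duck, the goat, the goose, the pigeon, the terrier, the wolf]
10. Guard goes back to cell block A with the terrier.  [cell block A: the cat, the sheep, the terrier | cell block B: the duck, the goat, the goose, the pigeon, the wolf]
11. Guard goes to cell block B with the cat and the terrier.  [cell block A: the sheep | cell block B: the cat, the duck, the goat, the goose, the pigeon, the terrier, the wolf]
12. Guard goes back to cell block A with the terrier.  [cell block A: the sheep, the terrier | cell block B: the cat, the duck, the goat, the goose, the pigeon, the wolf]
13. Guard goes to cell block B with the sheep and the terrier.  [cell block A: — | cell block B: the cat, the duck, the goat, the goose, the pigeon, the sheep, the terrier, the wolf]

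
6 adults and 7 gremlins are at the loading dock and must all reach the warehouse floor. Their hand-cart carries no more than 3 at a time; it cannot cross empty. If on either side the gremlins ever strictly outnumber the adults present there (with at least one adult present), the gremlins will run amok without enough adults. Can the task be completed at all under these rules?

No

The gremlins already outnumber the adults at the loading dock before anyone moves, so the starting position itself is disallowed.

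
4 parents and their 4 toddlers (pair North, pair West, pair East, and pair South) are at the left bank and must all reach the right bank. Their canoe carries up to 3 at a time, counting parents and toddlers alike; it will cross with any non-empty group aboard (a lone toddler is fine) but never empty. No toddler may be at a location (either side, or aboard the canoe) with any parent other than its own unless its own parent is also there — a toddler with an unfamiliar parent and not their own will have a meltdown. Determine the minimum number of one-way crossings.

9

Counting alone: each trip to the right bank takes at most 3 across and each return brings at least 1 back, so after t trips out (and t−1 returns) at most 3t − (t−1) of the 8 are across; that first reaches 8 at t = 4, so at least 7 crossings are needed.
The safety rule pushes this higher. Following every safe sequence of crossings, the most of the 8 that can be at the right bank as the canoe arrives there on crossing 7 is 7 — never all 8.
So no plan with fewer than 9 crossings exists, and this one achieves 9:
1. parent North and toddler North cross → the right bank.
2. parent North crosses ← the left bank.
3. parent North, parent West, and toddler West cross → the right bank.
4. parent North and toddler North cross ← the left bank.
5. parent East, parent North, and parent South cross → the right bank.
6. toddler West crosses ← the left bank.
7. toddler North and toddler West cross → the right bank.
8. toddler North crosses ← the left bank.
9. toddler East, toddler North, and toddler South cross → the right bank.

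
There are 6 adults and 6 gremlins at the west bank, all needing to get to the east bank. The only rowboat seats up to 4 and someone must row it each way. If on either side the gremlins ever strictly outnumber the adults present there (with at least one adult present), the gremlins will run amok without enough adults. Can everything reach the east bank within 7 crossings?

No

Counting alone: each trip to the east bank takes at most 4 across and each return brings at least 1 back, so after t trips out (and t−1 returns) at most 4t − (t−1) of the 12 are across; that first reaches 12 at t = 4, so at least 7 crossings are needed.
The safety rule pushes this higher. Following every safe sequence of crossings, the most of the 12 that can be at the east bank as the rowboat arrives there on crossing 7 is 11 — never all 12.
So the move cannot be finished within 7 crossings. (The shortest complete plan takes 9:)
1. 2 gremlins → the east bank.  (the west bank: 6A 4G; the east bank: 0A 2G)
2. 1 gremlin ← the west bank.  (the west bank: 6A 5G; the east bank: 0A 1G)
3. 4 gremlins → the east bank.  (the west bank: 6A 1G; the east bank: 0A 5G)
4. 1 gremlin ← the west bank.  (the west bank: 6A 2G; the east bank: 0A 4G)
5. 4 adults → the east bank.  (the west bank: 2A 2G; the east bank: 4A 4G)
6. 1 adult and 1 gremlin ← the west bank.  (the west bank: 3A 3G; the east bank: 3A 3G)
7. 2 adults and 2 gremlins → the east bank.  (the west bank: 1A 1G; the east bank: 5A 5G)
8. 1 adult and 1 gremlin ← the west bank.  (the west bank: 2A 2G; the east bank: 4A 4G)
9. 2 adults and 2 gremlins → the east bank.  (the west bank: 0A 0G; the east bank: 6A 6G)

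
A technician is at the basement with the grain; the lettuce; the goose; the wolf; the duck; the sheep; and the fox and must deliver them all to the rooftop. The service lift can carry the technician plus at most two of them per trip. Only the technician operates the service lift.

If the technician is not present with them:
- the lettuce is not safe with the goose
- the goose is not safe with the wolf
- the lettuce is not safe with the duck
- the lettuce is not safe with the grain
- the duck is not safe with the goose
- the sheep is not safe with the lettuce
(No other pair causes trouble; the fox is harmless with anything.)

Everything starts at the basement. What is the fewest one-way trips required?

11

Counting alone: the technician can take at most 2 across per trip to the rooftop, so moving all 7 needs at least 4 loaded trips out, with a return between consecutive ones — at least 7 crossings.
The safety rule pushes this higher. Following every safe sequence of crossings, the most of the 7 that can be at the rooftop as the service lift arrives there on crossings 7, 9 is 5, 6 respectively — never all 7.
So no plan with fewer than 11 crossings exists, and this one achieves 11:
1. Technician goes to the rooftop with the goose and the lettuce.
2. Technician goes back to the basement with the lettuce.
3. Technician goes to the rooftop with the grain and the lettuce.
4. Technician goes back to the basement with the lettuce.
5. Technician goes to the rooftop with the lettuce and the sheep.
6. Technician goes back to the basement with the lettuce.
7. Technician goes to the rooftop with the fox and the lettuce.
8. Technician goes back to the basement with the lettuce.
9. Technician goes to the rooftop with the duck and the wolf.
10. Technician goes back to the basement with the goose.
11. Technician goes to the rooftop with the goose and the lettuce.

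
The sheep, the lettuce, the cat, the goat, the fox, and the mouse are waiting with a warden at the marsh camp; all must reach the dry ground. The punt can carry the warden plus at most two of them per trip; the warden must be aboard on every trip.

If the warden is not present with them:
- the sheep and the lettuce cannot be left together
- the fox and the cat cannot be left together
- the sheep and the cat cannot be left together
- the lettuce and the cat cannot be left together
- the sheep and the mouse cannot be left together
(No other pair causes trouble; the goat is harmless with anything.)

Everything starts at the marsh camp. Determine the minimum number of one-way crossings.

9

Counting alone: the warden can take at most 2 across per trip to the dry ground, so moving all 6 needs at least 3 loaded trips out, with a return between consecutive ones — at least 5 crossings.
The safety rule pushes this higher. Following every safe sequence of crossings, the most of the 6 that can be at the dry ground as the punt arrives there on crossings 5, 7 is 4, 5 respectively — never all 6.
So no plan with fewer than 9 crossings exists, and this one achieves 9:
1. Warden goes to the dry ground with the cat and the sheep.
2. Warden goes back to the marsh camp with the sheep.
3. Warden goes to the dry ground with the goat and the sheep.
4. Warden goes back to the marsh camp with the sheep.
5. Warden goes to the dry ground with the fox and the sheep.
6. Warden goes back to the marsh camp with the cat.
7. Warden goes to the dry ground with the lettuce and the mouse.
8. Warden goes back to the marsh camp with the sheep.
9. Warden goes to the dry ground with the cat and the sheep.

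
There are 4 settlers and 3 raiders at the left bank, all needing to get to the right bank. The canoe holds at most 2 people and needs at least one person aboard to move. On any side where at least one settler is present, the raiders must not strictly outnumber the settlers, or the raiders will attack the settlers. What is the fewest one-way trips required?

11

Counting alone: each trip to the right bank takes at most 2 across and each return brings at least 1 back, so after t trips out (and t−1 returns) at most 2t − (t−1) of the 7 are across; that first reaches 7 at t = 6, so at least 11 crossings are needed.
The plan below uses exactly 11 crossings, so it is optimal:
1. 2 raiders → the right bank.  (the left bank: 4S 1R; the right bank: 0S 2R)
2. 1 raider ← the left bank.  (the left bank: 4S 2R; the right bank: 0S 1R)
3. 2 raiders → the right bank.  (the left bank: 4S 0R; the right bank: 0S 3R)
4. 1 raider ← the left bank.  (the left bank: 4S 1R; the right bank: 0S 2R)
5. 2 settlers → the right bank.  (the left bank: 2S 1R; the right bank: 2S 2R)
6. 1 raider ← the left bank.  (the left bank: 2S 2R; the right bank: 2S 1R)
7. 1 settler and 1 raider → the right bank.  (the left bank: 1S 1R; the right bank: 3S 2R)
8. 1 settler ← the left bank.  (the left bank: 2S 1R; the right bank: 2S 2R)
9. 1 settler and 1 raider → the right bank.  (the left bank: 1S 0R; the right bank: 3S 3R)
10. 1 raider ← the left bank.  (the left bank: 1S 1R; the right bank: 3S 2R)
11. 1 settler and 1 raider → the right bank.  (the left bank: 0S 0R; the right bank: 4S 3R)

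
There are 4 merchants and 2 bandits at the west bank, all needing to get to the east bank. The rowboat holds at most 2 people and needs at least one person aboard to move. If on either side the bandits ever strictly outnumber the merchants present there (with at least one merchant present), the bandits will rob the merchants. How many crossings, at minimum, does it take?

Counting alone: each trip to the east bank takes at most 2 across and each return brings at least 1 back, so after t trips out (and t−1 returns) at most 2t − (t−1) of the 6 are across; that first reaches 6 at t = 5, so at least 9 crossings are needed.
The plan below uses exactly 9 crossings, so it is optimal:
1. 2 bandits → the east bank.  (the west bank: 4M 0B; the east bank: 0M 2B)
2. 1 bandit ← the west bank.  (the west bank: 4M 1B; the east bank: 0M 1B)
3. 2 merchants → the east bank.  (the west bank: 2M 1B; the east bank: 2M 1B)
4. 1 bandit ← the west bank.  (the west bank: 2M 2B; the east bank: 2M 0B)
5. 2 bandits → the east bank.  (the west bank: 2M 0B; the east bank: 2M 2B)
6. 1 bandit ← the west bank.  (the west bank: 2M 1B; the east bank: 2M 1B)
7. 1 merchant and 1 bandit → the east bank.  (the west bank: 1M 0B; the east bank: 3M 2B)
8. 1 bandit ← the west bank.  (the west bank: 1M 1B; the east bank: 3M 1B)
9. 1 merchant and 1 bandit → the east bank.  (the west bank: 0M 0B; the east bank: 4M 2B)

9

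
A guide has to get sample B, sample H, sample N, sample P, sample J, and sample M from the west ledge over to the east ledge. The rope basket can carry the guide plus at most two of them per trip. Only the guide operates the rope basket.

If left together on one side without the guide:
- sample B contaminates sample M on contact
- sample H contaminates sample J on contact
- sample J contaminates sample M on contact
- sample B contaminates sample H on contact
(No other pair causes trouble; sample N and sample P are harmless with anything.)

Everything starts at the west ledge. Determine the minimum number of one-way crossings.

Counting alone: the guide can take at most 2 across per trip to the east ledge, so moving all 6 needs at least 3 loaded trips out, with a return between consecutive ones — at least 5 crossings.
The plan below uses exactly 5 crossings, so it is optimal:
1. Guide goes to the east ledge with sample B and sample J.  [the west ledge: sample H, sample M, sample N, sample P | the east ledge: sample B, sample J]
2. Guide goes back to the west ledge alone.  [the west ledge: sample H, sample M, sample N, sample P | the east ledge: sample B, sample J]
3. Guide goes to the east ledge with sample N and sample P.  [the west ledge: sample H, sample M | the east ledge: sample B, sample J, sample N, sample P]
4. Guide goes back to the west ledge alone.  [the west ledge: sample H, sample M | the east ledge: sample B, sample J, sample N, sample P]
5. Guide goes to the east ledge with sample H and sample M.  [the west ledge: — | the east ledge: sample B, sample H, sample J, sample M, sample N, sample P]

5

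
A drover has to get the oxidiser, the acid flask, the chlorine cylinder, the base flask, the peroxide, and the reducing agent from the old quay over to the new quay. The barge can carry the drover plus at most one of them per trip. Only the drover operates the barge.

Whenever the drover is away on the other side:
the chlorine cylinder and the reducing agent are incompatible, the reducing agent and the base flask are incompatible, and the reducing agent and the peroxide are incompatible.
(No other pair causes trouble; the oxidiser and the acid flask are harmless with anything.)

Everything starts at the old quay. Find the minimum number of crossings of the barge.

impossible

Following every safe sequence of crossings from the start, the most of the 6 that can be at the new quay as the barge arrives there on crossings 1, 3, 5, 7 is 1, 2, 3, 4 respectively; the best ever achieved is 4 of 6.
From crossing 9 on, no configuration arises that was not already reachable earlier: only 36 distinct safe configurations (who is on which side, and where the barge is) can ever be reached, none of them has everyone across, and every continuation just revisits them. So no valid plan exists.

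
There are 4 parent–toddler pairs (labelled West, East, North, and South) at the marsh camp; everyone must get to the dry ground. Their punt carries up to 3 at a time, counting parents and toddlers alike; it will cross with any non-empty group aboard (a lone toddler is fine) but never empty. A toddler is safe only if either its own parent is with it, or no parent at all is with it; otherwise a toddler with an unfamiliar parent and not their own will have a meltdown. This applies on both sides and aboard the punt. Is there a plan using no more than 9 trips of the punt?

Yes

Yes — this plan uses 9 crossings (≤ 9):
1. parent West and toddler West cross → the dry ground.
2. parent West crosses ← the marsh camp.
3. parent East, parent West, and toddler East cross → the dry ground.
4. parent West and toddler West cross ← the marsh camp.
5. parent North, parent South, and parent West cross → the dry ground.
6. toddler East crosses ← the marsh camp.
7. toddler East and toddler West cross → the dry ground.
8. toddler West crosses ← the marsh camp.
9. toddler North, toddler South, and toddler West cross → the dry ground.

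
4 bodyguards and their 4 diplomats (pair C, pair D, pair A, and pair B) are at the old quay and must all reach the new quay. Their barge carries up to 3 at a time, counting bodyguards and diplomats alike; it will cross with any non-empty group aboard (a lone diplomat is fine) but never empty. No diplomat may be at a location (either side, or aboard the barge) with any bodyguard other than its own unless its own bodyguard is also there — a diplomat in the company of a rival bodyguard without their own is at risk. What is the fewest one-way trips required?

Counting alone: each trip to the new quay takes at most 3 across and each return brings at least 1 back, so after t trips out (and t−1 returns) at most 3t − (t−1) of the 8 are across; that first reaches 8 at t = 4, so at least 7 crossings are needed.
The safety rule pushes this higher. Following every safe sequence of crossings, the most of the 8 that can be at the new quay as the barge arrives there on crossing 7 is 7 — never all 8.
So no plan with fewer than 9 crossings exists, and this one achieves 9:
1. bodyguard C and diplomat C cross → the new quay.
2. bodyguard C crosses ← the old quay.
3. bodyguard C, bodyguard D, and diplomat D cross → the new quay.
4. bodyguard C and diplomat C cross ← the old quay.
5. bodyguard A, bodyguard B, and bodyguard C cross → the new quay.
6. diplomat D crosses ← the old quay.
7. diplomat C and diplomat D cross → the new quay.
8. diplomat C crosses ← the old quay.
9. diplomat A, diplomat B, and diplomat C cross → the new quay.

9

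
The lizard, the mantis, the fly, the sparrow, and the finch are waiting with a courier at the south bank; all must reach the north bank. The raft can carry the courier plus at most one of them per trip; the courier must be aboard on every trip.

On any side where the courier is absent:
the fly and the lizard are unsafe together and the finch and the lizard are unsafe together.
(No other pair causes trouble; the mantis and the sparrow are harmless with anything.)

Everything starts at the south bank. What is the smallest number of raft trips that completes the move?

11

Counting alone: the courier can take at most 1 across per trip to the north bank, so moving all 5 needs at least 5 loaded trips out, with a return between consecutive ones — at least 9 crossings.
The safety rule pushes this higher. Following every safe sequence of crossings, the most of the 5 that can be at the north bank as the raft arrives there on crossing 9 is 4 — never all 5.
So no plan with fewer than 11 crossings exists, and this one achieves 11:
1. Courier goes to the north bank with the lizard.  [the south bank: the finch, the fly, the mantis, the sparrow | the north bank: the lizard]
2. Courier goes back to the south bank alone.  [the south bank: the finch, the fly, the mantis, the sparrow | the north bank: the lizard]
3. Courier goes to the north bank with the mantis.  [the south bank: the finch, the fly, the sparrow | the north bank: the lizard, the mantis]
4. Courier goes back to the south bank alone.  [the south bank: the finch, the fly, the sparrow | the north bank: the lizard, the mantis]
5. Courier goes to the north bank with the fly.  [the south bank: the finch, the sparrow | the north bank: the fly, the lizard, the mantis]
6. Courier goes back to the south bank with the lizard.  [the south bank: the finch, the lizard, the sparrow | the north bank: the fly, the mantis]
7. Courier goes to the north bank with the finch.  [the south bank: the lizard, the sparrow | the north bank: the finch, the fly, the mantis]
8. Courier goes back to the south bank alone.  [the south bank: the lizard, the sparrow | the north bank: the finch, the fly, the mantis]
9. Courier goes to the north bank with the sparrow.  [the south bank: the lizard | the north bank: the finch, the fly, the mantis, the sparrow]
10. Courier goes back to the south bank alone.  [the south bank: the lizard | the north bank: the finch, the fly, the mantis, the sparrow]
11. Courier goes to the north bank with the lizard.  [the south bank: — | the north bank: the finch, the fly, the lizard, the mantis, the sparrow]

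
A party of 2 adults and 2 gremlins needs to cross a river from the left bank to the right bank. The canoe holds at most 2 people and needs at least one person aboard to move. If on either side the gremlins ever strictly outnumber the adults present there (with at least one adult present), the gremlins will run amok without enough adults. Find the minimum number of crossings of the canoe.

5

Counting alone: each trip to the right bank takes at most 2 across and each return brings at least 1 back, so after t trips out (and t−1 returns) at most 2t − (t−1) of the 4 are across; that first reaches 4 at t = 3, so at least 5 crossings are needed.
The plan below uses exactly 5 crossings, so it is optimal:
1. 2 gremlins → the right bank.  (the left bank: 2A 0G; the right bank: 0A 2G)
2. 1 gremlin ← the left bank.  (the left bank: 2A 1G; the right bank: 0A 1G)
3. 2 adults → the right bank.  (the left bank: 0A 1G; the right bank: 2A 1G)
4. 1 gremlin ← the left bank.  (the left bank: 0A 2G; the right bank: 2A 0G)
5. 2 gremlins → the right bank.  (the left bank: 0A 0G; the right bank: 2A 2G)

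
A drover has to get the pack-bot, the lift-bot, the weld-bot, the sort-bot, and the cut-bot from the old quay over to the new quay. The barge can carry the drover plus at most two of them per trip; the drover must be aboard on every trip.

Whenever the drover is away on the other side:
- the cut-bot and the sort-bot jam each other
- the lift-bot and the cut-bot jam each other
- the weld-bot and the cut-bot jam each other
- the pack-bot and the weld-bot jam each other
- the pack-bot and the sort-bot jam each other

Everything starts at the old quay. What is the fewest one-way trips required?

7

Counting alone: the drover can take at most 2 across per trip to the new quay, so moving all 5 needs at least 3 loaded trips out, with a return between consecutive ones — at least 5 crossings.
The safety rule pushes this higher. Following every safe sequence of crossings, the most of the 5 that can be at the new quay as the barge arrives there on crossing 5 is 4 — never all 5.
So no plan with fewer than 7 crossings exists, and this one achieves 7:
1. Drover goes to the new quay with the cut-bot and the pack-bot.
2. Drover goes back to the old quay alone.
3. Drover goes to the new quay with the lift-bot.
4. Drover goes back to the old quay with the cut-bot.
5. Drover goes to the new quay with the sort-bot and the weld-bot.
6. Drover goes back to the old quay with the pack-bot.
7. Drover goes to the new quay with the cut-bot and the pack-bot.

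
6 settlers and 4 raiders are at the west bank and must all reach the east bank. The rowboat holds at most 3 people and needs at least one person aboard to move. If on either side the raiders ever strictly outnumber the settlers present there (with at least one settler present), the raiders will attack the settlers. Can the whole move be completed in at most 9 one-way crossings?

Yes — this plan uses 9 crossings (≤ 9):
1. 2 raiders → the east bank.  (the west bank: 6S 2R; the east bank: 0S 2R)
2. 1 raider ← the west bank.  (the west bank: 6S 3R; the east bank: 0S 1R)
3. 3 raiders → the east bank.  (the west bank: 6S 0R; the east bank: 0S 4R)
4. 1 raider ← the west bank.  (the west bank: 6S 1R; the east bank: 0S 3R)
5. 3 settlers → the east bank.  (the west bank: 3S 1R; the east bank: 3S 3R)
6. 1 raider ← the west bank.  (the west bank: 3S 2R; the east bank: 3S 2R)
7. 1 settler and 2 raiders → the east bank.  (the west bank: 2S 0R; the east bank: 4S 4R)
8. 1 raider ← the west bank.  (the west bank: 2S 1R; the east bank: 4S 3R)
9. 2 settlers and 1 raider → the east bank.  (the west bank: 0S 0R; the east bank: 6S 4R)

Yes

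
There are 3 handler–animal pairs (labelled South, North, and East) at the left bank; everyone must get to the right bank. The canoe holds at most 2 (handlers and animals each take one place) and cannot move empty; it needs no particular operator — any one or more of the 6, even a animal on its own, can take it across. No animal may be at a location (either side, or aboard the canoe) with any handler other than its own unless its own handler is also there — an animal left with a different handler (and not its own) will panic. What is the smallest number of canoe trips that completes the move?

Counting alone: each trip to the right bank takes at most 2 across and each return brings at least 1 back, so after t trips out (and t−1 returns) at most 2t − (t−1) of the 6 are across; that first reaches 6 at t = 5, so at least 9 crossings are needed.
The safety rule pushes this higher. Following every safe sequence of crossings, the most of the 6 that can be at the right bank as the canoe arrives there on crossing 9 is 5 — never all 6.
So no plan with fewer than 11 crossings exists, and this one achieves 11:
1. animal South and handler South cross → the right bank.
2. handler South crosses ← the left bank.
3. animal East and animal North cross → the right bank.
4. animal South crosses ← the left bank.
5. handler East and handler North cross → the right bank.
6. animal North and handler North cross ← the left bank.
7. handler North and handler South cross → the right bank.
8. animal East crosses ← the left bank.
9. animal North and animal South cross → the right bank.
10. handler East crosses ← the left bank.
11. animal East and handler East cross → the right bank.

11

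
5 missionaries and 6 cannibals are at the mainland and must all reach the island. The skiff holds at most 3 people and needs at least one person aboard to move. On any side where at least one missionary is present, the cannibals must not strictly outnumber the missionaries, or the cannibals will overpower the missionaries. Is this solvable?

The cannibals already outnumber the missionaries at the mainland before anyone moves, so the starting position itself is disallowed.

No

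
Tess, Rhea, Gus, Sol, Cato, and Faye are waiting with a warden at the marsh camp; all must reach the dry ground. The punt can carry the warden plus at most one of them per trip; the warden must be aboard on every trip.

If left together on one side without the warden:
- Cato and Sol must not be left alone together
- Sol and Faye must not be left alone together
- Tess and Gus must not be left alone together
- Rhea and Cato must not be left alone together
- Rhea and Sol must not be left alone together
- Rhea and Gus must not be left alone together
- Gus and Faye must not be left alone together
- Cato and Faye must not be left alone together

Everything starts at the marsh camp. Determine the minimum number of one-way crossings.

Whatever the first load, the items left behind include a forbidden pair without the warden. No opening move is safe, so no plan exists.

impossible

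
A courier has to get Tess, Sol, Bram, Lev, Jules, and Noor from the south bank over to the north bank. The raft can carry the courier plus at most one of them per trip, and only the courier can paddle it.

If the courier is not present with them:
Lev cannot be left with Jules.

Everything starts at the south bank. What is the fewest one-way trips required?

Counting alone: the courier can take at most 1 across per trip to the north bank, so moving all 6 needs at least 6 loaded trips out, with a return between consecutive ones — at least 11 crossings.
The plan below uses exactly 11 crossings, so it is optimal:
1. Courier goes to the north bank with Lev.  [the south bank: Bram, Jules, Noor, Sol, Tess | the north bank: Lev]
2. Courier goes back to the south bank alone.  [the south bank: Bram, Jules, Noor, Sol, Tess | the north bank: Lev]
3. Courier goes to the north bank with Tess.  [the south bank: Bram, Jules, Noor, Sol | the north bank: Lev, Tess]
4. Courier goes back to the south bank alone.  [the south bank: Bram, Jules, Noor, Sol | the north bank: Lev, Tess]
5. Courier goes to the north bank with Sol.  [the south bank: Bram, Jules, Noor | the north bank: Lev, Sol, Tess]
6. Courier goes back to the south bank alone.  [the south bank: Bram, Jules, Noor | the north bank: Lev, Sol, Tess]
7. Courier goes to the north bank with Bram.  [the south bank: Jules, Noor | the north bank: Bram, Lev, Sol, Tess]
8. Courier goes back to the south bank alone.  [the south bank: Jules, Noor | the north bank: Bram, Lev, Sol, Tess]
9. Courier goes to the north bank with Noor.  [the south bank: Jules | the north bank: Bram, Lev, Noor, Sol, Tess]
10. Courier goes back to the south bank alone.  [the south bank: Jules | the north bank: Bram, Lev, Noor, Sol, Tess]
11. Courier goes to the north bank with Jules.  [the south bank: — | the north bank: Bram, Jules, Lev, Noor, Sol, Tess]

11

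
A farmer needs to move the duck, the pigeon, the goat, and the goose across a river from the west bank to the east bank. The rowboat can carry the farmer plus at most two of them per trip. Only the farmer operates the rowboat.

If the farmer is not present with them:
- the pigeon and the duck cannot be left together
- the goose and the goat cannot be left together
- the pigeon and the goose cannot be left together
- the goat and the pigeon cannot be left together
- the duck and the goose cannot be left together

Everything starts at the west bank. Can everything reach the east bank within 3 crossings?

Counting alone: the farmer can take at most 2 across per trip to the east bank, so moving all 4 needs at least 2 loaded trips out, with a return between consecutive ones — at least 3 crossings.
The safety rule pushes this higher. Following every safe sequence of crossings, the most of the 4 that can be at the east bank as the rowboat arrives there on crossing 3 is 3 — never all 4.
So the move cannot be finished within 3 crossings. (The shortest complete plan takes 5:)
1. Farmer goes to the east bank with the goose and the pigeon.  [the west bank: the duck, the goat | the east bank: the goose, the pigeon]
2. Farmer goes back to the west bank with the pigeon.  [the west bank: the duck, the goat, the pigeon | the east bank: the goose]
3. Farmer goes to the east bank with the duck and the goat.  [the west bank: the pigeon | the east bank: the duck, the goat, the goose]
4. Farmer goes back to the west bank with the goose.  [the west bank: the goose, the pigeon | the east bank: the duck, the goat]
5. Farmer goes to the east bank with the goose and the pigeon.  [the west bank: — | the east bank: the duck, the goat, the goose, the pigeon]

No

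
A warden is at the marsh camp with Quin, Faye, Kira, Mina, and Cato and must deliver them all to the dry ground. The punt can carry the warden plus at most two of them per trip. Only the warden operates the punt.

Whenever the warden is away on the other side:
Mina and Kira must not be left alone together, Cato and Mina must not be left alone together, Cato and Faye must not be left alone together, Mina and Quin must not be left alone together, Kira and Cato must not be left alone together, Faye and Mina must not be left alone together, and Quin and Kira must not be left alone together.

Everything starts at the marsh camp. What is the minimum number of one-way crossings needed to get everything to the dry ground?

Whatever the first load, the items left behind include a forbidden pair without the warden. No opening move is safe, so no plan exists.

impossible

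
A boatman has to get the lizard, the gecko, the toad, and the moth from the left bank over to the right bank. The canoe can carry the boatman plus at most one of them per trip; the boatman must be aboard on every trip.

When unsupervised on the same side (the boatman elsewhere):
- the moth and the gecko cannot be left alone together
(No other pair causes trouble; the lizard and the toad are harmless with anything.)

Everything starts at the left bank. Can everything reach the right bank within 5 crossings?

No

Counting alone: the boatman can take at most 1 across per trip to the right bank, so moving all 4 needs at least 4 loaded trips out, with a return between consecutive ones — at least 7 crossings.
Since 5 < 7, 5 crossings cannot be enough. (The shortest complete plan in fact takes 7:)
1. Boatman goes to the right bank with the gecko.
2. Boatman goes back to the left bank alone.
3. Boatman goes to the right bank with the lizard.
4. Boatman goes back to the left bank alone.
5. Boatman goes to the right bank with the toad.
6. Boatman goes back to the left bank alone.
7. Boatman goes to the right bank with the moth.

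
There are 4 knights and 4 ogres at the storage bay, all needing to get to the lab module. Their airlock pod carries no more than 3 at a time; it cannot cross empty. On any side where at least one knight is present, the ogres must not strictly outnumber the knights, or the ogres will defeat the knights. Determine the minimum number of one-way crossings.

Counting alone: each trip to the lab module takes at most 3 across and each return brings at least 1 back, so after t trips out (and t−1 returns) at most 3t − (t−1) of the 8 are across; that first reaches 8 at t = 4, so at least 7 crossings are needed.
The safety rule pushes this higher. Following every safe sequence of crossings, the most of the 8 that can be at the lab module as the airlock pod arrives there on crossing 7 is 7 — never all 8.
So no plan with fewer than 9 crossings exists, and this one achieves 9:
1. 2 ogres → the lab module.  (the storage bay: 4K 2O; the lab module: 0K 2O)
2. 1 ogre ← the storage bay.  (the storage bay: 4K 3O; the lab module: 0K 1O)
3. 3 ogres → the lab module.  (the storage bay: 4K 0O; the lab module: 0K 4O)
4. 1 ogre ← the storage bay.  (the storage bay: 4K 1O; the lab module: 0K 3O)
5. 3 knights → the lab module.  (the storage bay: 1K 1O; the lab module: 3K 3O)
6. 1 knight and 1 ogre ← the storage bay.  (the storage bay: 2K 2O; the lab module: 2K 2O)
7. 2 knights → the lab module.  (the storage bay: 0K 2O; the lab module: 4K 2O)
8. 1 ogre ← the storage bay.  (the storage bay: 0K 3O; the lab module: 4K 1O)
9. 3 ogres → the lab module.  (the storage bay: 0K 0O; the lab module: 4K 4O)

9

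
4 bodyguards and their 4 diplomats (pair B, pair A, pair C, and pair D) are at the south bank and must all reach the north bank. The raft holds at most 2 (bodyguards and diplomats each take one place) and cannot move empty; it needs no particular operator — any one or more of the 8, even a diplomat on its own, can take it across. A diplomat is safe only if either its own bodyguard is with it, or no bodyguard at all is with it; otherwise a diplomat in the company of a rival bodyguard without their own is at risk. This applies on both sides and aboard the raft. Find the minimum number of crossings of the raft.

Following every safe sequence of crossings from the start, the most of the 8 that can be at the north bank as the raft arrives there on crossings 1, 3, 5 is 2, 3, 4 respectively; the best ever achieved is 4 of 8.
From crossing 7 on, no configuration arises that was not already reachable earlier: only 44 distinct safe configurations (who is on which side, and where the raft is) can ever be reached, none of them has everyone across, and every continuation just revisits them. So no valid plan exists.

impossible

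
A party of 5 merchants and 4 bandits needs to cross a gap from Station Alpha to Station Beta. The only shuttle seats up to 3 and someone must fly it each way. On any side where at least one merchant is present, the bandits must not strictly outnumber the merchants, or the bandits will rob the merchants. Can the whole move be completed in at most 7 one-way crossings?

Yes

Yes — this plan uses 7 crossings (≤ 7):
1. 3 bandits → Station Beta.  (Station Alpha: 5M 1B; Station Beta: 0M 3B)
2. 1 bandit ← Station Alpha.  (Station Alpha: 5M 2B; Station Beta: 0M 2B)
3. 3 merchants → Station Beta.  (Station Alpha: 2M 2B; Station Beta: 3M 2B)
4. 1 merchant ← Station Alpha.  (Station Alpha: 3M 2B; Station Beta: 2M 2B)
5. 2 merchants and 1 bandit → Station Beta.  (Station Alpha: 1M 1B; Station Beta: 4M 3B)
6. 1 merchant ← Station Alpha.  (Station Alpha: 2M 1B; Station Beta: 3M 3B)
7. 2 merchants and 1 bandit → Station Beta.  (Station Alpha: 0M 0B; Station Beta: 5M 4B)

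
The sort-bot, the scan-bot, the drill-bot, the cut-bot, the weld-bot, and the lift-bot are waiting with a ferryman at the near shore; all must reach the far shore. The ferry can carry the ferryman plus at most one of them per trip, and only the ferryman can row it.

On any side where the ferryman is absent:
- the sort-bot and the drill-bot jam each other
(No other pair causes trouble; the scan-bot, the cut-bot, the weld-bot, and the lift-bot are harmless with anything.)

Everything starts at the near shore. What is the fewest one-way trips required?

11

Counting alone: the ferryman can take at most 1 across per trip to the far shore, so moving all 6 needs at least 6 loaded trips out, with a return between consecutive ones — at least 11 crossings.
The plan below uses exactly 11 crossings, so it is optimal:
1. Ferryman goes to the far shore with the sort-bot.  [the near shore: the cut-bot, the drill-bot, the lift-bot, the scan-bot, the weld-bot | the far shore: the sort-bot]
2. Ferryman goes back to the near shore alone.  [the near shore: the cut-bot, the drill-bot, the lift-bot, the scan-bot, the weld-bot | the far shore: the sort-bot]
3. Ferryman goes to the far shore with the scan-bot.  [the near shore: the cut-bot, the drill-bot, the lift-bot, the weld-bot | the far shore: the scan-bot, the sort-bot]
4. Ferryman goes back to the near shore alone.  [the near shore: the cut-bot, the drill-bot, the lift-bot, the weld-bot | the far shore: the scan-bot, the sort-bot]
5. Ferryman goes to the far shore with the cut-bot.  [the near shore: the drill-bot, the lift-bot, the weld-bot | the far shore: the cut-bot, the scan-bot, the sort-bot]
6. Ferryman goes back to the near shore alone.  [the near shore: the drill-bot, the lift-bot, the weld-bot | the far shore: the cut-bot, the scan-bot, the sort-bot]
7. Ferryman goes to the far shore with the weld-bot.  [the near shore: the drill-bot, the lift-bot | the far shore: the cut-bot, the scan-bot, the sort-bot, the weld-bot]
8. Ferryman goes back to the near shore alone.  [the near shore: the drill-bot, the lift-bot | the far shore: the cut-bot, the scan-bot, the sort-bot, the weld-bot]
9. Ferryman goes to the far shore with the lift-bot.  [the near shore: the drill-bot | the far shore: the cut-bot, the lift-bot, the scan-bot, the sort-bot, the weld-bot]
10. Ferryman goes back to the near shore alone.  [the near shore: the drill-bot | the far shore: the cut-bot, the lift-bot, the scan-bot, the sort-bot, the weld-bot]
11. Ferryman goes to the far shore with the drill-bot.  [the near shore: — | the far shore: the cut-bot, the drill-bot, the lift-bot, the scan-bot, the sort-bot, the weld-bot]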